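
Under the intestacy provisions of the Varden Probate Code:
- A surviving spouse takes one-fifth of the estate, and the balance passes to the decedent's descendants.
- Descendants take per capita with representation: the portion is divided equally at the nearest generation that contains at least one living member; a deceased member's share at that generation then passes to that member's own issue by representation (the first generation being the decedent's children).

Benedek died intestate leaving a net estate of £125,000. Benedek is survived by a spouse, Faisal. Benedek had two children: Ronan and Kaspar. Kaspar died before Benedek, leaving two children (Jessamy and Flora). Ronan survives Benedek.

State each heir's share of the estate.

Faisal takes one-fifth of £125,000 = £25,000. The remaining £100,000 passes to the descendants.
The descendants' portion (£100,000) is divided into 2 shares of £50,000: Ronan takes £50,000; Kaspar's £50,000 share passes to Kaspar's issue.
Kaspar's share (£50,000) is divided into 2 shares of £25,000: Jessamy and Flora each take £25,000.

Faisal: £25,000; Ronan: £50,000; Jessamy: £25,000; Flora: £25,000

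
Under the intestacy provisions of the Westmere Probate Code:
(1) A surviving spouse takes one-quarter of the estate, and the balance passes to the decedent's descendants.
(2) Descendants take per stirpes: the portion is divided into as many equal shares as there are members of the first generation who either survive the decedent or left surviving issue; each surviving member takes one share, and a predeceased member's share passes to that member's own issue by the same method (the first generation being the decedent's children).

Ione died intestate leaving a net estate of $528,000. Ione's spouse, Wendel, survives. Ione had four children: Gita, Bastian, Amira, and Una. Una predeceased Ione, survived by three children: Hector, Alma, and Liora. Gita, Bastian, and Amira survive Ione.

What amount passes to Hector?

Hector receives $33,000.

Wendel takes one-quarter of $528,000 = $132,000. The remaining $396,000 passes to the descendants.
The descendants' portion ($396,000) is divided into 4 shares of $99,000: Gita, Bastian, and Amira each take $99,000; Una's $99,000 share passes to Una's issue.
Una's share ($99,000) is divided into 3 shares of $33,000: Hector, Alma, and Liora each take $33,000.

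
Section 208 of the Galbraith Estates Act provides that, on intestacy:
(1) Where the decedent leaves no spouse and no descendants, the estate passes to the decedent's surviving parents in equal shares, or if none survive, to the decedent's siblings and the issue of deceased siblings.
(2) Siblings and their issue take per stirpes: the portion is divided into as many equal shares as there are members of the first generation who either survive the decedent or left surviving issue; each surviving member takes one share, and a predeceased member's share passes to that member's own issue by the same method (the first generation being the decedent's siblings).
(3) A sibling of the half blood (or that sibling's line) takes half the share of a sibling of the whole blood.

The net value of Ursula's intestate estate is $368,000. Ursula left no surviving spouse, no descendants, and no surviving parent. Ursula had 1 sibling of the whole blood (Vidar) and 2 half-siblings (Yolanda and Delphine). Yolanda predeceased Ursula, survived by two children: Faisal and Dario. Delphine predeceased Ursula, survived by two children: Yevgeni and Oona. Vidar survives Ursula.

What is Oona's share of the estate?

Oona receives $46,000.

The entire $368,000 passes to the siblings and their issue.
Counting each half-blood sibling's line as half a unit, there are 2 units in $368,000, so one unit is $184,000. Whole-blood lines (Vidar) take $184,000 each; half-blood lines (Yolanda and Delphine) take $92,000 each.
Yolanda's share ($92,000) is divided into 2 shares of $46,000: Faisal and Dario each take $46,000.
Delphine's share ($92,000) is divided into 2 shares of $46,000: Yevgeni and Oona each take $46,000.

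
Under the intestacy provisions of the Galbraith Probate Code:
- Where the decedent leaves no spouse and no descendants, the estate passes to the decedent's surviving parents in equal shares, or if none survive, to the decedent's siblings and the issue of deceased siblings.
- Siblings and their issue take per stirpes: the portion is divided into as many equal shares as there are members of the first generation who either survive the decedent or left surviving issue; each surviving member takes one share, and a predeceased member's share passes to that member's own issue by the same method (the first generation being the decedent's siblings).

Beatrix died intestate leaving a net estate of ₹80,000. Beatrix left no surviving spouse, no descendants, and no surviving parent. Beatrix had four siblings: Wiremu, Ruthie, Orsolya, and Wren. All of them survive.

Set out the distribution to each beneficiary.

The entire ₹80,000 passes to the siblings and their issue.
That amount (₹80,000) is divided into 4 shares of ₹20,000: Wiremu, Ruthie, Orsolya, and Wren each take ₹20,000.

Wiremu: ₹20,000; Ruthie: ₹20,000; Orsolya: ₹20,000; Wren: ₹20,000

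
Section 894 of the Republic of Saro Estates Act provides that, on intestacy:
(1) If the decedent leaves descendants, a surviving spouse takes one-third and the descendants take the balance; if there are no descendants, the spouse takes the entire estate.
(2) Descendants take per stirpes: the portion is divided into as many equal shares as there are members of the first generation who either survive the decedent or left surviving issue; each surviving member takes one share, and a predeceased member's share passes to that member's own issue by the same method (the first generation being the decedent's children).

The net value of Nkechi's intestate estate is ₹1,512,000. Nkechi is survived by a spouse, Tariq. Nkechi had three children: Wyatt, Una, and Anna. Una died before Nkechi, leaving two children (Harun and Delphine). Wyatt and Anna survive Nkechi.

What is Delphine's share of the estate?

Delphine receives ₹168,000.

Tariq takes one-third of ₹1,512,000 = ₹504,000. The remaining ₹1,008,000 passes to the descendants.
The descendants' portion (₹1,008,000) is divided into 3 shares of ₹336,000: Wyatt and Anna each take ₹336,000; Una's ₹336,000 share passes to Una's issue.
Una's share (₹336,000) is divided into 2 shares of ₹168,000: Harun and Delphine each take ₹168,000.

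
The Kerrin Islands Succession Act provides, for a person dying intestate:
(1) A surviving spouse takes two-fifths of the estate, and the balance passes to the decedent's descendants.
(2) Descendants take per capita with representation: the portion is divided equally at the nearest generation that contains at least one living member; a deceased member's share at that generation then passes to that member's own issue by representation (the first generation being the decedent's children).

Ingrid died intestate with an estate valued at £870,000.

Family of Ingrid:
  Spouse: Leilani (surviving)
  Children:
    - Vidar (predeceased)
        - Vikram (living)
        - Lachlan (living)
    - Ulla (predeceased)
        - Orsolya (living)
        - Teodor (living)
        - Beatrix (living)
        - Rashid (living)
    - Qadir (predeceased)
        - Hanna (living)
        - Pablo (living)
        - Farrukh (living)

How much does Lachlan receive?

Leilani takes two-fifths of £870,000 = £348,000. The remaining £522,000 passes to the descendants.
No child survives, so the initial division is made at the grandchildren's generation.
The descendants' portion (£522,000) is divided into 9 shares of £58,000: Vikram, Lachlan, Orsolya, Teodor, Beatrix, Rashid, Hanna, Pablo, and Farrukh each take £58,000.

Lachlan receives £58,000.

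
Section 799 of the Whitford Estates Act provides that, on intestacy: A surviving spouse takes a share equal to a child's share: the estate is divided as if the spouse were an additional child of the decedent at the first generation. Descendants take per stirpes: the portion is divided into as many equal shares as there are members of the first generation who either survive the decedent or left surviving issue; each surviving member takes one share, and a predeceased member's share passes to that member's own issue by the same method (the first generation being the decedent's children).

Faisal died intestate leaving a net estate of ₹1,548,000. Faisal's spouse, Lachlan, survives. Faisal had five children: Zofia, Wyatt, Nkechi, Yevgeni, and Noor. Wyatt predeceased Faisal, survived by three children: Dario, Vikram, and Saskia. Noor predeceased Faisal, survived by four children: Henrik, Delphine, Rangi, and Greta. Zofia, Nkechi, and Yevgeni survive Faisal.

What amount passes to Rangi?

The spouse counts as an additional share at the children's level, so there are 6 primary shares of ₹258,000. Lachlan takes one such share (₹258,000).
The children's combined portion (₹1,290,000) is divided into 5 shares of ₹258,000: Zofia, Nkechi, and Yevgeni each take ₹258,000; Wyatt's ₹258,000 share passes to Wyatt's issue; Noor's ₹258,000 share passes to Noor's issue.
Wyatt's share (₹258,000) is divided into 3 shares of ₹86,000: Dario, Vikram, and Saskia each take ₹86,000.
Noor's share (₹258,000) is divided into 4 shares of ₹64,500: Henrik, Delphine, Rangi, and Greta each take ₹64,500.

Rangi receives ₹64,500.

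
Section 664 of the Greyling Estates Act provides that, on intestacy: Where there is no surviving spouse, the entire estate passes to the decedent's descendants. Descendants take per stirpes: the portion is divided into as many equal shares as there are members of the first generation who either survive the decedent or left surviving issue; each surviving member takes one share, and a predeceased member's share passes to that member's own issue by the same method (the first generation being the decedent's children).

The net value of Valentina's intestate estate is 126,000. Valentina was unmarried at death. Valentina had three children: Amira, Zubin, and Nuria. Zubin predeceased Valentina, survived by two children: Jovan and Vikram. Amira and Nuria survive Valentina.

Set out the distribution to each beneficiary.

Amira: 42,000; Jovan: 21,000; Vikram: 21,000; Nuria: 42,000

The entire 126,000 passes to the descendants.
That amount (126,000) is divided into 3 shares of 42,000: Amira and Nuria each take 42,000; Zubin's 42,000 share passes to Zubin's issue.
Zubin's share (42,000) is divided into 2 shares of 21,000: Jovan and Vikram each take 21,000.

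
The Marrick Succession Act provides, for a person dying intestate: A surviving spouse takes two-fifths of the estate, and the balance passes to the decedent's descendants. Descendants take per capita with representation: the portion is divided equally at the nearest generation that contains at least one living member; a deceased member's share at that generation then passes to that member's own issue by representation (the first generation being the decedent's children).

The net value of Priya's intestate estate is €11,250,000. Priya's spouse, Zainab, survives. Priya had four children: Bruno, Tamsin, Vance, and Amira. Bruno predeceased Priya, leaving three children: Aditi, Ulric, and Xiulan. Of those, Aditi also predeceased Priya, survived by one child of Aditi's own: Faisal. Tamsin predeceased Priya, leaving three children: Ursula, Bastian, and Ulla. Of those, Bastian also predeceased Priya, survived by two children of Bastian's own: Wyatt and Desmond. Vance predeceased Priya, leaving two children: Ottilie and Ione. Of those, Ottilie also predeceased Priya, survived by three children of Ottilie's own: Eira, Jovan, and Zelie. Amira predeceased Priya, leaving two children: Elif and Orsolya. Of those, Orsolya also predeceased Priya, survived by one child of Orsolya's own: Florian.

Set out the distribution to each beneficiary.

Zainab takes two-fifths of €11,250,000 = €4,500,000. The remaining €6,750,000 passes to the descendants.
No child survives, so the initial division is made at the grandchildren's generation.
The descendants' portion (€6,750,000) is divided into 10 shares of €675,000: Ulric, Xiulan, Ursula, Ulla, Ione, and Elif each take €675,000; Aditi's €675,000 share passes to Aditi's issue; Bastian's €675,000 share passes to Bastian's issue; Ottilie's €675,000 share passes to Ottilie's issue; Orsolya's €675,000 share passes to Orsolya's issue.
Aditi's share (€675,000) passes entirely to Faisal.
Bastian's share (€675,000) is divided into 2 shares of €337,500: Wyatt and Desmond each take €337,500.
Ottilie's share (€675,000) is divided into 3 shares of €225,000: Eira, Jovan, and Zelie each take €225,000.
Orsolya's share (€675,000) passes entirely to Florian.

Zainab: €4,500,000; Faisal: €675,000; Ulric: €675,000; Xiulan: €675,000; Ursula: €675,000; Wyatt: €337,500; Desmond: €337,500; Ulla: €675,000; Eira: €225,000; Jovan: €225,000; Zelie: €225,000; Ione: €675,000; Elif: €675,000; Florian: €675,000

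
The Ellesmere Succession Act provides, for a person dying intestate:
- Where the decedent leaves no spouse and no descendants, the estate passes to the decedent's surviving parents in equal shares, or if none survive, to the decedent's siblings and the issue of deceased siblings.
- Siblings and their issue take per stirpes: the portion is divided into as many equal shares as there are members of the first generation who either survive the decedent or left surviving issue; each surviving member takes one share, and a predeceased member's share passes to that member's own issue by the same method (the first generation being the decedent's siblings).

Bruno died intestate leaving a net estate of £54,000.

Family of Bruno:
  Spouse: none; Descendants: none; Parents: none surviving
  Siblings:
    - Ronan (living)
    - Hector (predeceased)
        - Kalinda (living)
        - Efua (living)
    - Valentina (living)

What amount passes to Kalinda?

Kalinda receives £9,000.

The entire £54,000 passes to the siblings and their issue.
That amount (£54,000) is divided into 3 shares of £18,000: Ronan and Valentina each take £18,000; Hector's £18,000 share passes to Hector's issue.
Hector's share (£18,000) is divided into 2 shares of £9,000: Kalinda and Efua each take £9,000.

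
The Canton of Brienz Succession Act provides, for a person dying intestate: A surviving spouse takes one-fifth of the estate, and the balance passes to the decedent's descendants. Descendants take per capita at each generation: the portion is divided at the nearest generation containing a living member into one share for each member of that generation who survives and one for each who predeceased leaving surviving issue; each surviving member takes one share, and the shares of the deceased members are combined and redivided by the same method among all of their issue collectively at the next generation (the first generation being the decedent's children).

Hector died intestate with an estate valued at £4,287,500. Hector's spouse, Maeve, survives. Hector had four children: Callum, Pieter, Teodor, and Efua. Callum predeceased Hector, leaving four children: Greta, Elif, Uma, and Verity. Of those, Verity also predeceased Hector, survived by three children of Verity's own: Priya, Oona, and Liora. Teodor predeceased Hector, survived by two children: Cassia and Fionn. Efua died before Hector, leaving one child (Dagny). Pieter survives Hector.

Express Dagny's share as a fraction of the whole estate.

Maeve takes one-fifth of £4,287,500 = £857,500. The remaining £3,430,000 passes to the descendants.
The descendants' portion (£3,430,000) is divided at the children's generation into 4 shares of £857,500. Pieter takes £857,500. The 3 shares of the deceased (Callum, Teodor, and Efua) are combined into a pool of £2,572,500.
That pool (£2,572,500) is divided at the grandchildren's generation into 7 shares of £367,500. Greta, Elif, Uma, Cassia, Fionn, and Dagny each take £367,500. The remaining share for the deceased Verity (£367,500) is carried to the next generation.
That pool (£367,500) is divided at the great-grandchildren's generation equally among Priya, Oona, and Liora: £122,500 each.

Dagny receives 3/35 of the estate.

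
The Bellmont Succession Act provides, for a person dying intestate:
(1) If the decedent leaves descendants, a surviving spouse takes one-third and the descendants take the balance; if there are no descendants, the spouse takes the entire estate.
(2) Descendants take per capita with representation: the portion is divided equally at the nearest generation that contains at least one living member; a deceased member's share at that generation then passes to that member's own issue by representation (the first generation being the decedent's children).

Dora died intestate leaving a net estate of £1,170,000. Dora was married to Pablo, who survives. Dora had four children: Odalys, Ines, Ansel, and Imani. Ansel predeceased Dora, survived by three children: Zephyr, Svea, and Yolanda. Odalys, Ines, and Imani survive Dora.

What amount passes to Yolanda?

Yolanda receives £65,000.

Pablo takes one-third of £1,170,000 = £390,000. The remaining £780,000 passes to the descendants.
The descendants' portion (£780,000) is divided into 4 shares of £195,000: Odalys, Ines, and Imani each take £195,000; Ansel's £195,000 share passes to Ansel's issue.
Ansel's share (£195,000) is divided into 3 shares of £65,000: Zephyr, Svea, and Yolanda each take £65,000.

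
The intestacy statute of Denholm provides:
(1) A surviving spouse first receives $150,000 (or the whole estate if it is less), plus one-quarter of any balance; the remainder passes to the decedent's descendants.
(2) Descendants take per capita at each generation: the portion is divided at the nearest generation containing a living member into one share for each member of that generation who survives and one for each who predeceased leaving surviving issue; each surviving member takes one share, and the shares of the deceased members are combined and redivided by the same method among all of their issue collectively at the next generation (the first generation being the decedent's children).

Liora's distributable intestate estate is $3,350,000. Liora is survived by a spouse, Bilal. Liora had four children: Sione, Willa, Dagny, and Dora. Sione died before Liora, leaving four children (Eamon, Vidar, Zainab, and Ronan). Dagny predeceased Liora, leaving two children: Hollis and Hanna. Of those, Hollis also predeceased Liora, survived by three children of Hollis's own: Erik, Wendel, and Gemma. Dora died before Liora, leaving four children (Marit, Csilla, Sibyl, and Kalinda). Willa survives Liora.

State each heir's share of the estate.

Bilal first takes $150,000, leaving a balance of $3,200,000. Bilal then takes one-quarter of the balance ($800,000), for a total of $950,000. The remaining $2,400,000 passes to the descendants.
The descendants' portion ($2,400,000) is divided at the children's generation into 4 shares of $600,000. Willa takes $600,000. The 3 shares of the deceased (Sione, Dagny, and Dora) are combined into a pool of $1,800,000.
That pool ($1,800,000) is divided at the grandchildren's generation into 10 shares of $180,000. Eamon, Vidar, Zainab, Ronan, Hanna, Marit, Csilla, Sibyl, and Kalinda each take $180,000. The remaining share for the deceased Hollis ($180,000) is carried to the next generation.
That pool ($180,000) is divided at the great-grandchildren's generation equally among Erik, Wendel, and Gemma: $60,000 each.

Bilal: $950,000; Eamon: $180,000; Vidar: $180,000; Zainab: $180,000; Ronan: $180,000; Willa: $600,000; Erik: $60,000; Wendel: $60,000; Gemma: $60,000; Hanna: $180,000; Marit: $180,000; Csilla: $180,000; Sibyl: $180,000; Kalinda: $180,000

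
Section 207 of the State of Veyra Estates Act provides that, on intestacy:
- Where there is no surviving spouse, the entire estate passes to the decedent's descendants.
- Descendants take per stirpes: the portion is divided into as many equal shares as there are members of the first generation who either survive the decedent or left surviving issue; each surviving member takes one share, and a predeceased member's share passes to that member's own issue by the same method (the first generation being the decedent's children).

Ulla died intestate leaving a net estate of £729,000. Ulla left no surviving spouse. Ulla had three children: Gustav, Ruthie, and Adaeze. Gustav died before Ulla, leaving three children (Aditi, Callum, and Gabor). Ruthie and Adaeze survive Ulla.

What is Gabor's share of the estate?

Gabor receives £81,000.

The entire £729,000 passes to the descendants.
That amount (£729,000) is divided into 3 shares of £243,000: Ruthie and Adaeze each take £243,000; Gustav's £243,000 share passes to Gustav's issue.
Gustav's share (£243,000) is divided into 3 shares of £81,000: Aditi, Callum, and Gabor each take £81,000.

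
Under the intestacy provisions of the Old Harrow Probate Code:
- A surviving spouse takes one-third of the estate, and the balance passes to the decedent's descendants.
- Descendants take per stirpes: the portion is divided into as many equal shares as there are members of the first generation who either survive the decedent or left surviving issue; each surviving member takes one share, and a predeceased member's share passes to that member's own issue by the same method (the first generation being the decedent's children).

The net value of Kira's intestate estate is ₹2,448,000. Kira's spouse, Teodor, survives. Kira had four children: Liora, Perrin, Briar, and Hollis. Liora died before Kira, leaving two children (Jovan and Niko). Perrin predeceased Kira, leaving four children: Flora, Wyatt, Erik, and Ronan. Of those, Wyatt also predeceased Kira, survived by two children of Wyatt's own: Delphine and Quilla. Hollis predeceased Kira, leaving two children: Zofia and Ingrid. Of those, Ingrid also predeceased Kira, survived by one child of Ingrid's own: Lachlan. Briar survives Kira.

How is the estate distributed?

Teodor takes one-third of ₹2,448,000 = ₹816,000. The remaining ₹1,632,000 passes to the descendants.
The descendants' portion (₹1,632,000) is divided into 4 shares of ₹408,000: Briar takes ₹408,000; Liora's ₹408,000 share passes to Liora's issue; Perrin's ₹408,000 share passes to Perrin's issue; Hollis's ₹408,000 share passes to Hollis's issue.
Liora's share (₹408,000) is divided into 2 shares of ₹204,000: Jovan and Niko each take ₹204,000.
Perrin's share (₹408,000) is divided into 4 shares of ₹102,000: Flora, Erik, and Ronan each take ₹102,000; Wyatt's ₹102,000 share passes to Wyatt's issue.
Wyatt's share (₹102,000) is divided into 2 shares of ₹51,000: Delphine and Quilla each take ₹51,000.
Hollis's share (₹408,000) is divided into 2 shares of ₹204,000: Zofia takes ₹204,000; Ingrid's ₹204,000 share passes to Ingrid's issue.
Ingrid's share (₹204,000) passes entirely to Lachlan.

Teodor: ₹816,000; Jovan: ₹204,000; Niko: ₹204,000; Flora: ₹102,000; Delphine: ₹51,000; Quilla: ₹51,000; Erik: ₹102,000; Ronan: ₹102,000; Briar: ₹408,000; Zofia: ₹204,000; Lachlan: ₹204,000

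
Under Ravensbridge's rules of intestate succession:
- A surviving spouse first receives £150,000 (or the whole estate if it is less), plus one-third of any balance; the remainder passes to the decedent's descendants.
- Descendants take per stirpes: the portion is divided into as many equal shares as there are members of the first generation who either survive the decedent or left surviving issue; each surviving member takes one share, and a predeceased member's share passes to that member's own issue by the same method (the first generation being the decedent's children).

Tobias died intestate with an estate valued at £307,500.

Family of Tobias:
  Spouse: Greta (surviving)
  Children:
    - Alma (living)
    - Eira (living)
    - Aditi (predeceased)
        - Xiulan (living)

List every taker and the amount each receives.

Greta: £202,500; Alma: £35,000; Eira: £35,000; Xiulan: £35,000

Greta first takes £150,000, leaving a balance of £157,500. Greta then takes one-third of the balance (£52,500), for a total of £202,500. The remaining £105,000 passes to the descendants.
The descendants' portion (£105,000) is divided into 3 shares of £35,000: Alma and Eira each take £35,000; Aditi's £35,000 share passes to Aditi's issue.
Aditi's share (£35,000) passes entirely to Xiulan.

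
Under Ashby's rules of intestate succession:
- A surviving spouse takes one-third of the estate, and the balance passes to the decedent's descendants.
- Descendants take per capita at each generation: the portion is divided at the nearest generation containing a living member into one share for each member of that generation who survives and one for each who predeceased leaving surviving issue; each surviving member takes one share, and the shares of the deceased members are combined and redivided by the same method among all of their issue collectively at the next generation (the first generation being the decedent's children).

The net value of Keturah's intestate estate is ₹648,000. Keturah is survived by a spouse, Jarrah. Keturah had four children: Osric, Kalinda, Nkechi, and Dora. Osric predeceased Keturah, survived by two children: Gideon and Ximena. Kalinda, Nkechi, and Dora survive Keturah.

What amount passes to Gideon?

Gideon receives ₹54,000.

Jarrah takes one-third of ₹648,000 = ₹216,000. The remaining ₹432,000 passes to the descendants.
The descendants' portion (₹432,000) is divided at the children's generation into 4 shares of ₹108,000. Kalinda, Nkechi, and Dora each take ₹108,000. The remaining share for the deceased Osric (₹108,000) is carried to the next generation.
That pool (₹108,000) is divided at the grandchildren's generation equally among Gideon and Ximena: ₹54,000 each.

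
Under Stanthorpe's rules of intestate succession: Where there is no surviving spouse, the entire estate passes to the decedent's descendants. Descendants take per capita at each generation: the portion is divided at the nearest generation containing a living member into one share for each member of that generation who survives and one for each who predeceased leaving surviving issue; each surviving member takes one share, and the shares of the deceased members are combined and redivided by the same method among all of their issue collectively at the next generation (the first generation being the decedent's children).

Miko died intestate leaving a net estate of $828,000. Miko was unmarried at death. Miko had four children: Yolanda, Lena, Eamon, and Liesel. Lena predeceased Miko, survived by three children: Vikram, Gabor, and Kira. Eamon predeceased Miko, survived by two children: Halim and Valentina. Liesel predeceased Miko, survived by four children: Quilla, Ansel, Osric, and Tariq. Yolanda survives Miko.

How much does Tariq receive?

The entire $828,000 passes to the descendants.
That amount ($828,000) is divided at the children's generation into 4 shares of $207,000. Yolanda takes $207,000. The 3 shares of the deceased (Lena, Eamon, and Liesel) are combined into a pool of $621,000.
That pool ($621,000) is divided at the grandchildren's generation equally among Vikram, Gabor, Kira, Halim, Valentina, Quilla, Ansel, Osric, and Tariq: $69,000 each.

Tariq receives $69,000.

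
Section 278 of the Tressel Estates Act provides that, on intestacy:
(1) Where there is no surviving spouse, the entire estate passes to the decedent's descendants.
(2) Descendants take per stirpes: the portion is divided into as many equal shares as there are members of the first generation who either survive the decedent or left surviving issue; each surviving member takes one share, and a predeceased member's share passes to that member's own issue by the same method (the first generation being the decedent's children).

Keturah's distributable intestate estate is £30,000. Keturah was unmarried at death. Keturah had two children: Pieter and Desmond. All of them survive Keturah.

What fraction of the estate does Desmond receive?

Desmond receives 1/2 of the estate.

The entire £30,000 passes to the descendants.
That amount (£30,000) is divided into 2 shares of £15,000: Pieter and Desmond each take £15,000.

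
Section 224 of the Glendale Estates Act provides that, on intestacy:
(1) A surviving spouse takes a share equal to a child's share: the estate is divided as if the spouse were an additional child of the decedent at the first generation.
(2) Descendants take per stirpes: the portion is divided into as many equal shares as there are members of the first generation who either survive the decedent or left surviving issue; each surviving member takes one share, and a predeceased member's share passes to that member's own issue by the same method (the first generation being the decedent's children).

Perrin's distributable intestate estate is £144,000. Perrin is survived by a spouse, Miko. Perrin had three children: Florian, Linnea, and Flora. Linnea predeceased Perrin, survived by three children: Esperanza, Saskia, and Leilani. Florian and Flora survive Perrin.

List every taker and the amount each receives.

The spouse counts as an additional share at the children's level, so there are 4 primary shares of £36,000. Miko takes one such share (£36,000).
The children's combined portion (£108,000) is divided into 3 shares of £36,000: Florian and Flora each take £36,000; Linnea's £36,000 share passes to Linnea's issue.
Linnea's share (£36,000) is divided into 3 shares of £12,000: Esperanza, Saskia, and Leilani each take £12,000.

Miko: £36,000; Florian: £36,000; Esperanza: £12,000; Saskia: £12,000; Leilani: £12,000; Flora: £36,000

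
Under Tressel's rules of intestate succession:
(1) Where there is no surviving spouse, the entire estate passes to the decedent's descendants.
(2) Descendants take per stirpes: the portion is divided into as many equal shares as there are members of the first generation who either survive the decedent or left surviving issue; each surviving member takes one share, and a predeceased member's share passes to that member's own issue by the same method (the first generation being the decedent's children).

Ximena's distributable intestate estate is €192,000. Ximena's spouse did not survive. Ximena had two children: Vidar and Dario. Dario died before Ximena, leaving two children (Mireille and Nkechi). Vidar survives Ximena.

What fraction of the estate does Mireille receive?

The entire €192,000 passes to the descendants.
That amount (€192,000) is divided into 2 shares of €96,000: Vidar takes €96,000; Dario's €96,000 share passes to Dario's issue.
Dario's share (€96,000) is divided into 2 shares of €48,000: Mireille and Nkechi each take €48,000.

Mireille receives 1/4 of the estate.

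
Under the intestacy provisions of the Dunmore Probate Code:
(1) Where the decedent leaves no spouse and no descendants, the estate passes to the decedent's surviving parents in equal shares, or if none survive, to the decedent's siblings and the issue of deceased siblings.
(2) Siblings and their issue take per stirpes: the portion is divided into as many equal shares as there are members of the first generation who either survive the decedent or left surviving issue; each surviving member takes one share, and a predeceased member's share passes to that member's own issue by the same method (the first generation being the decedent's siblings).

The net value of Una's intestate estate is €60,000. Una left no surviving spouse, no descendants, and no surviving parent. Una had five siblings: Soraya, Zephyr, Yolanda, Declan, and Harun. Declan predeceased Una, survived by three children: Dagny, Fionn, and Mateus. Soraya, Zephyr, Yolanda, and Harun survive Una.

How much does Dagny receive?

The entire €60,000 passes to the siblings and their issue.
That amount (€60,000) is divided into 5 shares of €12,000: Soraya, Zephyr, Yolanda, and Harun each take €12,000; Declan's €12,000 share passes to Declan's issue.
Declan's share (€12,000) is divided into 3 shares of €4,000: Dagny, Fionn, and Mateus each take €4,000.

Dagny receives €4,000.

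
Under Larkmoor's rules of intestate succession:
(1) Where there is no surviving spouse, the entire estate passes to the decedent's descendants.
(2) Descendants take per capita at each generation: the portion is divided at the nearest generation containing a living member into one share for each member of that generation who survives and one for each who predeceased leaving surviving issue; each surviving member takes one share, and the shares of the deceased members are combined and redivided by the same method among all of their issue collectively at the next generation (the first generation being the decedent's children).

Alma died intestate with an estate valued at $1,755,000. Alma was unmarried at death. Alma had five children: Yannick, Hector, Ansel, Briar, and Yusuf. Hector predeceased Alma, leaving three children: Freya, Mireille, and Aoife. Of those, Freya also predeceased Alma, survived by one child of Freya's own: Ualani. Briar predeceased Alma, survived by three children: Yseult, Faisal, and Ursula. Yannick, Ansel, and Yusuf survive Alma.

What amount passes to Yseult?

The entire $1,755,000 passes to the descendants.
That amount ($1,755,000) is divided at the children's generation into 5 shares of $351,000. Yannick, Ansel, and Yusuf each take $351,000. The 2 shares of the deceased (Hector and Briar) are combined into a pool of $702,000.
That pool ($702,000) is divided at the grandchildren's generation into 6 shares of $117,000. Mireille, Aoife, Yseult, Faisal, and Ursula each take $117,000. The remaining share for the deceased Freya ($117,000) is carried to the next generation.
That pool ($117,000) passes entirely to Ualani, the sole taker at the great-grandchildren's generation.

Yseult receives $117,000.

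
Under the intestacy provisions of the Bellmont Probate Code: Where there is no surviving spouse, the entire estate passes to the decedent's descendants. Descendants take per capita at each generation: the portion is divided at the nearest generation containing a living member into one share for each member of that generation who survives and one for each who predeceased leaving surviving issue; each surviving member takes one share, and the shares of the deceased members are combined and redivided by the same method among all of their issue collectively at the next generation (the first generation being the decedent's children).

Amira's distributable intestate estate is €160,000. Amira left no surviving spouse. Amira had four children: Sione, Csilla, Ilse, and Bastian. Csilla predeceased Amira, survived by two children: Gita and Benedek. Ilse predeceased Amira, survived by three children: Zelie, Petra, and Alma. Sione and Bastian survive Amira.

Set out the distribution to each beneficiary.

Sione: €40,000; Gita: €16,000; Benedek: €16,000; Zelie: €16,000; Petra: €16,000; Alma: €16,000; Bastian: €40,000

The entire €160,000 passes to the descendants.
That amount (€160,000) is divided at the children's generation into 4 shares of €40,000. Sione and Bastian each take €40,000. The 2 shares of the deceased (Csilla and Ilse) are combined into a pool of €80,000.
That pool (€80,000) is divided at the grandchildren's generation equally among Gita, Benedek, Zelie, Petra, and Alma: €16,000 each.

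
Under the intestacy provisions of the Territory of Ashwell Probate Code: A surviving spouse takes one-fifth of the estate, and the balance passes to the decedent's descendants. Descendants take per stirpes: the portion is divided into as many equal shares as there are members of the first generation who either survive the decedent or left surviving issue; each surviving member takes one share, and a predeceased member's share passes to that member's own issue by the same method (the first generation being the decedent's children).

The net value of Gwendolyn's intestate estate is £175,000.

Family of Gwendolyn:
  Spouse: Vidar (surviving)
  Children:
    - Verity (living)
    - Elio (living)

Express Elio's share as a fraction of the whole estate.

Elio receives 2/5 of the estate.

Vidar takes one-fifth of £175,000 = £35,000. The remaining £140,000 passes to the descendants.
The descendants' portion (£140,000) is divided into 2 shares of £70,000: Verity and Elio each take £70,000.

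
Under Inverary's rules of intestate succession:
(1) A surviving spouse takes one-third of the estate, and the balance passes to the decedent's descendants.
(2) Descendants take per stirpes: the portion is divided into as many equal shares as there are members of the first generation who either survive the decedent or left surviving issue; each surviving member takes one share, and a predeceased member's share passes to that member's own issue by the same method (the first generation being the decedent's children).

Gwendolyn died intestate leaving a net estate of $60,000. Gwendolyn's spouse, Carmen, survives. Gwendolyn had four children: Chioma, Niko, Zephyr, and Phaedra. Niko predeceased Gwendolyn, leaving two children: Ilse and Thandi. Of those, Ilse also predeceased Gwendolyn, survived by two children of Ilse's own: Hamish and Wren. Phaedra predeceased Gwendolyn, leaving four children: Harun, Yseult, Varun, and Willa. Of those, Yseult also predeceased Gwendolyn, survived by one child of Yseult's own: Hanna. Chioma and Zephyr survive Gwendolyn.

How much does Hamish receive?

Carmen takes one-third of $60,000 = $20,000. The remaining $40,000 passes to the descendants.
The descendants' portion ($40,000) is divided into 4 shares of $10,000: Chioma and Zephyr each take $10,000; Niko's $10,000 share passes to Niko's issue; Phaedra's $10,000 share passes to Phaedra's issue.
Niko's share ($10,000) is divided into 2 shares of $5,000: Thandi takes $5,000; Ilse's $5,000 share passes to Ilse's issue.
Ilse's share ($5,000) is divided into 2 shares of $2,500: Hamish and Wren each take $2,500.
Phaedra's share ($10,000) is divided into 4 shares of $2,500: Harun, Varun, and Willa each take $2,500; Yseult's $2,500 share passes to Yseult's issue.
Yseult's share ($2,500) passes entirely to Hanna.

Hamish receives $2,500.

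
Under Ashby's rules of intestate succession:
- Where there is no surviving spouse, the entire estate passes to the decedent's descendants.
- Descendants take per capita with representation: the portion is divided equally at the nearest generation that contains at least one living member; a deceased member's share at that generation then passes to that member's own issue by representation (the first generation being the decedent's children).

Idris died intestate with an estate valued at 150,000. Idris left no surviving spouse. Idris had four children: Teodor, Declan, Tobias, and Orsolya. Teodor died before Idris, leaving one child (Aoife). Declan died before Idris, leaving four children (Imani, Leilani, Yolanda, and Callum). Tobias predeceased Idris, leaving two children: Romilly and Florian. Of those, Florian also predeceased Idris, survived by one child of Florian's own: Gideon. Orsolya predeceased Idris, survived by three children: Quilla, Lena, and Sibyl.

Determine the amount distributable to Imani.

The entire 150,000 passes to the descendants.
No child survives, so the initial division is made at the grandchildren's generation.
That amount (150,000) is divided into 10 shares of 15,000: Aoife, Imani, Leilani, Yolanda, Callum, Romilly, Quilla, Lena, and Sibyl each take 15,000; Florian's 15,000 share passes to Florian's issue.
Florian's share (15,000) passes entirely to Gideon.

Imani receives 15,000.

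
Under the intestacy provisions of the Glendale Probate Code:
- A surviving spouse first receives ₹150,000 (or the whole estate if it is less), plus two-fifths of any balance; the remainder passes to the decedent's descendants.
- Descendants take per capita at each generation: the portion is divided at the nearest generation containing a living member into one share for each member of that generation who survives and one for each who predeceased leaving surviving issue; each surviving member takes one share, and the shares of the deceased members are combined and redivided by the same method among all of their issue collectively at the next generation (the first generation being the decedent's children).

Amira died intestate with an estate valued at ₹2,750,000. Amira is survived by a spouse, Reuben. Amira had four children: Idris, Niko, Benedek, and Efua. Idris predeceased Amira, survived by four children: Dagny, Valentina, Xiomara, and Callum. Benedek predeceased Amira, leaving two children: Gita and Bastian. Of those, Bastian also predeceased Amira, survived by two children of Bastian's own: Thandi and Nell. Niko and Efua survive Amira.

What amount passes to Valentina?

Reuben first takes ₹150,000, leaving a balance of ₹2,600,000. Reuben then takes two-fifths of the balance (₹1,040,000), for a total of ₹1,190,000. The remaining ₹1,560,000 passes to the descendants.
The descendants' portion (₹1,560,000) is divided at the children's generation into 4 shares of ₹390,000. Niko and Efua each take ₹390,000. The 2 shares of the deceased (Idris and Benedek) are combined into a pool of ₹780,000.
That pool (₹780,000) is divided at the grandchildren's generation into 6 shares of ₹130,000. Dagny, Valentina, Xiomara, Callum, and Gita each take ₹130,000. The remaining share for the deceased Bastian (₹130,000) is carried to the next generation.
That pool (₹130,000) is divided at the great-grandchildren's generation equally among Thandi and Nell: ₹65,000 each.

Valentina receives ₹130,000.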